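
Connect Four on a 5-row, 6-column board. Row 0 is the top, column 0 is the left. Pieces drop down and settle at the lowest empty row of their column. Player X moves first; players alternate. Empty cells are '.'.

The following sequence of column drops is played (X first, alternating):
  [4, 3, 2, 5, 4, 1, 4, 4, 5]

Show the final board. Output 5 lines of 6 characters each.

Answer: ......
....O.
....X.
....XX
.OXOXO

Derivation:
Move 1: X drops in col 4, lands at row 4
Move 2: O drops in col 3, lands at row 4
Move 3: X drops in col 2, lands at row 4
Move 4: O drops in col 5, lands at row 4
Move 5: X drops in col 4, lands at row 3
Move 6: O drops in col 1, lands at row 4
Move 7: X drops in col 4, lands at row 2
Move 8: O drops in col 4, lands at row 1
Move 9: X drops in col 5, lands at row 3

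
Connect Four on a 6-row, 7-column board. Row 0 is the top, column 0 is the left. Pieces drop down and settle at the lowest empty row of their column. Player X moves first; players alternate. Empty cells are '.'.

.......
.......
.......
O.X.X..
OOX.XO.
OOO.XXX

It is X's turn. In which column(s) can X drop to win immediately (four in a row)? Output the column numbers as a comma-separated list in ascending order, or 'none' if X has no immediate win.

Answer: 3,4

Derivation:
col 0: drop X → no win
col 1: drop X → no win
col 2: drop X → no win
col 3: drop X → WIN!
col 4: drop X → WIN!
col 5: drop X → no win
col 6: drop X → no win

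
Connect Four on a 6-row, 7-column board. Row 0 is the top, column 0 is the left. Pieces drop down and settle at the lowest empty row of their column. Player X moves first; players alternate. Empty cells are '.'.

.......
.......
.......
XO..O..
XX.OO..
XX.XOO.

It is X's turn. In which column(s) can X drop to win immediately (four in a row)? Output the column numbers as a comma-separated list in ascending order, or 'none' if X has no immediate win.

col 0: drop X → WIN!
col 1: drop X → no win
col 2: drop X → WIN!
col 3: drop X → no win
col 4: drop X → no win
col 5: drop X → no win
col 6: drop X → no win

Answer: 0,2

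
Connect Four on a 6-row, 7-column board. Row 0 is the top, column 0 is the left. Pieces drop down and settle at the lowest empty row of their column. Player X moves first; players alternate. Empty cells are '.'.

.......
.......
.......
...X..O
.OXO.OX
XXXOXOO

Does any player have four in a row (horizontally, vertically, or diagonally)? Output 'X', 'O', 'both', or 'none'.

none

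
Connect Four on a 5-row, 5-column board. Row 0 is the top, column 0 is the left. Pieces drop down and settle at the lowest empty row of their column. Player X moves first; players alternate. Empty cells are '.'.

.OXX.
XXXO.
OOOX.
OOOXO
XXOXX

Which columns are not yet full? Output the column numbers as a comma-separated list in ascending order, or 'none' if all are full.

col 0: top cell = '.' → open
col 1: top cell = 'O' → FULL
col 2: top cell = 'X' → FULL
col 3: top cell = 'X' → FULL
col 4: top cell = '.' → open

Answer: 0,4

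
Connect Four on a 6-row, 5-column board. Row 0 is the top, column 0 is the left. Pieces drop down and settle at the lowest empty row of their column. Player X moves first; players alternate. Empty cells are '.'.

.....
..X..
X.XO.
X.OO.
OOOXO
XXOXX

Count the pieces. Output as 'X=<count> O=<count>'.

X=9 O=8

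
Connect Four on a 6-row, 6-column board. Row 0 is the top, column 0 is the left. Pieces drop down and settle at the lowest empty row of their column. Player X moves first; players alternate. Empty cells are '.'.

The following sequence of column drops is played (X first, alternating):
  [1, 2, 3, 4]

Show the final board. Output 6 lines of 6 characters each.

Answer: ......
......
......
......
......
.XOXO.

Derivation:
Move 1: X drops in col 1, lands at row 5
Move 2: O drops in col 2, lands at row 5
Move 3: X drops in col 3, lands at row 5
Move 4: O drops in col 4, lands at row 5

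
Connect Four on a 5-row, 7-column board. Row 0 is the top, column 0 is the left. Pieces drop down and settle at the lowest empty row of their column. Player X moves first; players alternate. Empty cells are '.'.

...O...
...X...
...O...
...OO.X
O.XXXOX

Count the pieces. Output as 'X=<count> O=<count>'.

X=6 O=6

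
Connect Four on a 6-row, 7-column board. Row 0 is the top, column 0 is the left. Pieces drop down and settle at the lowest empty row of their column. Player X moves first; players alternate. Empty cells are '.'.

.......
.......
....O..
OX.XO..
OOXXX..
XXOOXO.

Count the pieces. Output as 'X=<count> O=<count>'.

X=8 O=8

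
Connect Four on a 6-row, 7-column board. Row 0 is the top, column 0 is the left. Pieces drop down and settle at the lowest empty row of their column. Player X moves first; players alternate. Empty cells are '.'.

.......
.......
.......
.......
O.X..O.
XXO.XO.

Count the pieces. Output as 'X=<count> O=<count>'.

X=4 O=4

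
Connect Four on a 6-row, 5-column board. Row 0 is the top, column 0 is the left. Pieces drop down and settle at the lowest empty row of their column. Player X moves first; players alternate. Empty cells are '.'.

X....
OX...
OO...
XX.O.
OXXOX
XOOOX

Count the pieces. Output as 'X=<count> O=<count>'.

X=9 O=9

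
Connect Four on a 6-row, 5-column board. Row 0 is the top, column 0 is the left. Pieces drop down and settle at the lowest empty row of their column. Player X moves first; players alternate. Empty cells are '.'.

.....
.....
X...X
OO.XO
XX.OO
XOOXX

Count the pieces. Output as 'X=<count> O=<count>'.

X=8 O=7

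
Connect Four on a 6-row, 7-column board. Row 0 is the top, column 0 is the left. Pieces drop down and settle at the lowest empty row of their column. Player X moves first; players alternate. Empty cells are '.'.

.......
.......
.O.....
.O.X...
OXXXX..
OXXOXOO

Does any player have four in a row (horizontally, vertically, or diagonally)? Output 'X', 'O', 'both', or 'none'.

X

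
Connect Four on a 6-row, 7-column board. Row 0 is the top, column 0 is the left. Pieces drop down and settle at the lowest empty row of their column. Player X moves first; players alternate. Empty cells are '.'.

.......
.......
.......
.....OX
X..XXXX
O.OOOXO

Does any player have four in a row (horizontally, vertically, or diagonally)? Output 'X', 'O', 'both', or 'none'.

X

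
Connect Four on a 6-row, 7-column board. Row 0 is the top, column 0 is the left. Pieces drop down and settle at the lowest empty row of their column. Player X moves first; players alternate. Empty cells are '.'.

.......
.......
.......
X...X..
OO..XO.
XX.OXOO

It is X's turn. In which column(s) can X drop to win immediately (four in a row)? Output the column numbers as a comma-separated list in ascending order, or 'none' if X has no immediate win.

col 0: drop X → no win
col 1: drop X → no win
col 2: drop X → no win
col 3: drop X → no win
col 4: drop X → WIN!
col 5: drop X → no win
col 6: drop X → no win

Answer: 4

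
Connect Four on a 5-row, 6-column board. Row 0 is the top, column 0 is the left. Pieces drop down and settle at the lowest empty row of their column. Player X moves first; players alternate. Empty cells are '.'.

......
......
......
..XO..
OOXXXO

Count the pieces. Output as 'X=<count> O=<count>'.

X=4 O=4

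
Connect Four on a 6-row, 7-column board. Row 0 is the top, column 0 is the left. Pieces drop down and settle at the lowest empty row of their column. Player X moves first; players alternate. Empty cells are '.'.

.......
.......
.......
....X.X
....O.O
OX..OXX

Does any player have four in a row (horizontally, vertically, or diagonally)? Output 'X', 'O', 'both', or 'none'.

none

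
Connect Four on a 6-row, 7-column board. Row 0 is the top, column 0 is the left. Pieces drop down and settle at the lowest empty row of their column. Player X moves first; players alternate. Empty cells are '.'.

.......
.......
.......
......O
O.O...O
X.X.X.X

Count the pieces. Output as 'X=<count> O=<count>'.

X=4 O=4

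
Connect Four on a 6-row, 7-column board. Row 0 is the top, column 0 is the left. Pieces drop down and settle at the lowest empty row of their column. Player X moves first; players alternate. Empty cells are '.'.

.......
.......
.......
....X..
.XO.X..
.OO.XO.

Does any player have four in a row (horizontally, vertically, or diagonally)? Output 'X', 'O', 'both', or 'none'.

none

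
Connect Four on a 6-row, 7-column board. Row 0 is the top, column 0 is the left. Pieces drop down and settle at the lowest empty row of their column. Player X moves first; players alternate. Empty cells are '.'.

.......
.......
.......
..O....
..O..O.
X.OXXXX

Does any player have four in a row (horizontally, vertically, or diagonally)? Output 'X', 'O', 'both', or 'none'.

X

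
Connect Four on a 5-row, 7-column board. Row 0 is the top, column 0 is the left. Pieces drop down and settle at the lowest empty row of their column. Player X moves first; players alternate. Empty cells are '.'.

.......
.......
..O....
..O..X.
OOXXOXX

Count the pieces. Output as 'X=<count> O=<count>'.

X=5 O=5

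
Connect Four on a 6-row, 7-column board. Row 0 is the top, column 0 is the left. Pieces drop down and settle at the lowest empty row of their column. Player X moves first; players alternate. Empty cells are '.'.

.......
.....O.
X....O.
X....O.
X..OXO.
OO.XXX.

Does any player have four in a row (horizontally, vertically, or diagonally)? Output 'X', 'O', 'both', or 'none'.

O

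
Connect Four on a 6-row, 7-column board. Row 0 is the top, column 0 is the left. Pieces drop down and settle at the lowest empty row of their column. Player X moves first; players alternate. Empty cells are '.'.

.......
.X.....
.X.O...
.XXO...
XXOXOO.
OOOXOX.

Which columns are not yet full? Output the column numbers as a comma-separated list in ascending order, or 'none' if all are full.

Answer: 0,1,2,3,4,5,6

Derivation:
col 0: top cell = '.' → open
col 1: top cell = '.' → open
col 2: top cell = '.' → open
col 3: top cell = '.' → open
col 4: top cell = '.' → open
col 5: top cell = '.' → open
col 6: top cell = '.' → open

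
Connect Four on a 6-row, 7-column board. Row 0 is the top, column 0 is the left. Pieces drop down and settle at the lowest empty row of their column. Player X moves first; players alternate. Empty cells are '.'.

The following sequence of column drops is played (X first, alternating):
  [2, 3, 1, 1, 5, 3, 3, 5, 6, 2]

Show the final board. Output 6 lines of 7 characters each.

Answer: .......
.......
.......
...X...
.OOO.O.
.XXO.XX

Derivation:
Move 1: X drops in col 2, lands at row 5
Move 2: O drops in col 3, lands at row 5
Move 3: X drops in col 1, lands at row 5
Move 4: O drops in col 1, lands at row 4
Move 5: X drops in col 5, lands at row 5
Move 6: O drops in col 3, lands at row 4
Move 7: X drops in col 3, lands at row 3
Move 8: O drops in col 5, lands at row 4
Move 9: X drops in col 6, lands at row 5
Move 10: O drops in col 2, lands at row 4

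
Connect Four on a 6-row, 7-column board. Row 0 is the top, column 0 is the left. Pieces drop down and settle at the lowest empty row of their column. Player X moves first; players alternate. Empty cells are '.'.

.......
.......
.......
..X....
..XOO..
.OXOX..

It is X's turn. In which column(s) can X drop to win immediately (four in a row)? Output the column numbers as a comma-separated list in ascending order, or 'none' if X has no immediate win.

col 0: drop X → no win
col 1: drop X → no win
col 2: drop X → WIN!
col 3: drop X → no win
col 4: drop X → no win
col 5: drop X → no win
col 6: drop X → no win

Answer: 2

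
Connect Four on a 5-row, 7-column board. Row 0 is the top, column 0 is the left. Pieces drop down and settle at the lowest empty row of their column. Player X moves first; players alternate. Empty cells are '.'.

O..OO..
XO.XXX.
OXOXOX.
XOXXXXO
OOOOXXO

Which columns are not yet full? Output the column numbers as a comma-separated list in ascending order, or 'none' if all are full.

Answer: 1,2,5,6

Derivation:
col 0: top cell = 'O' → FULL
col 1: top cell = '.' → open
col 2: top cell = '.' → open
col 3: top cell = 'O' → FULL
col 4: top cell = 'O' → FULL
col 5: top cell = '.' → open
col 6: top cell = '.' → open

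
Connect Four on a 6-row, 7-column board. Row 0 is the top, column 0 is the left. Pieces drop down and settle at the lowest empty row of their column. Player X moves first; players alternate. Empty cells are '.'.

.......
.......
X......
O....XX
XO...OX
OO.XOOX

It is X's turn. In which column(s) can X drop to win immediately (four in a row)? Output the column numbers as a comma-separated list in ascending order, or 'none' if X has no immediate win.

Answer: 6

Derivation:
col 0: drop X → no win
col 1: drop X → no win
col 2: drop X → no win
col 3: drop X → no win
col 4: drop X → no win
col 5: drop X → no win
col 6: drop X → WIN!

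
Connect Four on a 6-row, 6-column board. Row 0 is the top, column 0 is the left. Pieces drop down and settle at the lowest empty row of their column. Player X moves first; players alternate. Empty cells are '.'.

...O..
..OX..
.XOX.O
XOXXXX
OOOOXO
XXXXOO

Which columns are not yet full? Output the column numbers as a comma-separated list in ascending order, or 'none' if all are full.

Answer: 0,1,2,4,5

Derivation:
col 0: top cell = '.' → open
col 1: top cell = '.' → open
col 2: top cell = '.' → open
col 3: top cell = 'O' → FULL
col 4: top cell = '.' → open
col 5: top cell = '.' → open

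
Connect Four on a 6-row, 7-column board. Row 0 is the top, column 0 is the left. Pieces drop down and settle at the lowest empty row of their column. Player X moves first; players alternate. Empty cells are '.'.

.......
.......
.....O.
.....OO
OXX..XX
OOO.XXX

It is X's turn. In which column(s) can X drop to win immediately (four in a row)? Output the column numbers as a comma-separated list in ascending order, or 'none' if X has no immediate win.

Answer: 3

Derivation:
col 0: drop X → no win
col 1: drop X → no win
col 2: drop X → no win
col 3: drop X → WIN!
col 4: drop X → no win
col 5: drop X → no win
col 6: drop X → no win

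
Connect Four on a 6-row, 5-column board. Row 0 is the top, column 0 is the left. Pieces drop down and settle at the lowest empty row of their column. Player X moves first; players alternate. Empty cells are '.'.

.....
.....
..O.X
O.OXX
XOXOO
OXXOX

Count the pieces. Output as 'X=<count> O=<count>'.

X=8 O=8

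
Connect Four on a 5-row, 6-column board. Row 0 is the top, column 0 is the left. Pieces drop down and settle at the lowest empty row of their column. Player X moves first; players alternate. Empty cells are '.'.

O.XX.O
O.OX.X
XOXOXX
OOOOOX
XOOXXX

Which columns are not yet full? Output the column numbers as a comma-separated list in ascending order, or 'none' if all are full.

Answer: 1,4

Derivation:
col 0: top cell = 'O' → FULL
col 1: top cell = '.' → open
col 2: top cell = 'X' → FULL
col 3: top cell = 'X' → FULL
col 4: top cell = '.' → open
col 5: top cell = 'O' → FULL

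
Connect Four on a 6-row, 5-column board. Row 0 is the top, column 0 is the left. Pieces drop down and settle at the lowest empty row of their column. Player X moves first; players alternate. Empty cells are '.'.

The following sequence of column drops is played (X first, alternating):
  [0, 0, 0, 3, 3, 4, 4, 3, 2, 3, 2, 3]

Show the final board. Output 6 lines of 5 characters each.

Answer: .....
...O.
...O.
X..O.
O.XXX
X.XOO

Derivation:
Move 1: X drops in col 0, lands at row 5
Move 2: O drops in col 0, lands at row 4
Move 3: X drops in col 0, lands at row 3
Move 4: O drops in col 3, lands at row 5
Move 5: X drops in col 3, lands at row 4
Move 6: O drops in col 4, lands at row 5
Move 7: X drops in col 4, lands at row 4
Move 8: O drops in col 3, lands at row 3
Move 9: X drops in col 2, lands at row 5
Move 10: O drops in col 3, lands at row 2
Move 11: X drops in col 2, lands at row 4
Move 12: O drops in col 3, lands at row 1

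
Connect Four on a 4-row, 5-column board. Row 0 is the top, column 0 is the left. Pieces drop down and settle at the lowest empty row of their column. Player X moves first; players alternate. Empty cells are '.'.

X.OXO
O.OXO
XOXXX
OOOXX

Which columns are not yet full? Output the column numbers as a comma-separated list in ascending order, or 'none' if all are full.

Answer: 1

Derivation:
col 0: top cell = 'X' → FULL
col 1: top cell = '.' → open
col 2: top cell = 'O' → FULL
col 3: top cell = 'X' → FULL
col 4: top cell = 'O' → FULL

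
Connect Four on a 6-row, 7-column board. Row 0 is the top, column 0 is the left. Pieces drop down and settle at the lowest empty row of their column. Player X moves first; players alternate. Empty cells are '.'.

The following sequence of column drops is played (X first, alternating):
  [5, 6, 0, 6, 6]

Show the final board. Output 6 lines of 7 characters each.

Answer: .......
.......
.......
......X
......O
X....XO

Derivation:
Move 1: X drops in col 5, lands at row 5
Move 2: O drops in col 6, lands at row 5
Move 3: X drops in col 0, lands at row 5
Move 4: O drops in col 6, lands at row 4
Move 5: X drops in col 6, lands at row 3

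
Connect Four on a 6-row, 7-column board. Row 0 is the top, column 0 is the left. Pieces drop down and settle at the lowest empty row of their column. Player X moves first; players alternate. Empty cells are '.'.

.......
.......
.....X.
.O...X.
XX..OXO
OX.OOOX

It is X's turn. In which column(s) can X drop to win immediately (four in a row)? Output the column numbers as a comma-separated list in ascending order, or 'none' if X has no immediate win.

col 0: drop X → no win
col 1: drop X → no win
col 2: drop X → no win
col 3: drop X → no win
col 4: drop X → no win
col 5: drop X → WIN!
col 6: drop X → no win

Answer: 5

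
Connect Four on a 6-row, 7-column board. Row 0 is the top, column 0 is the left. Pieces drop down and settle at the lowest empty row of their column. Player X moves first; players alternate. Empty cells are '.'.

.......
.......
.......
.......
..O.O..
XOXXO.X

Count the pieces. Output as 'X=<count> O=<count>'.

X=4 O=4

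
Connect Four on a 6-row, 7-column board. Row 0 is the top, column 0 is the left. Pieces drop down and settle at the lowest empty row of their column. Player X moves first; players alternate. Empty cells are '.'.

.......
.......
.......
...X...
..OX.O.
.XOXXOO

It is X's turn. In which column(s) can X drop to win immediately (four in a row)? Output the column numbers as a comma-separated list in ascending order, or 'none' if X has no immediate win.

col 0: drop X → no win
col 1: drop X → no win
col 2: drop X → no win
col 3: drop X → WIN!
col 4: drop X → no win
col 5: drop X → no win
col 6: drop X → no win

Answer: 3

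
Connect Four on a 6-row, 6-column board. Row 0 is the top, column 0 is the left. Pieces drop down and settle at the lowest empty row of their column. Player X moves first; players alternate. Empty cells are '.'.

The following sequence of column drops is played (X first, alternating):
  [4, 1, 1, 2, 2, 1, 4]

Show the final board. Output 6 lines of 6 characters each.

Answer: ......
......
......
.O....
.XX.X.
.OO.X.

Derivation:
Move 1: X drops in col 4, lands at row 5
Move 2: O drops in col 1, lands at row 5
Move 3: X drops in col 1, lands at row 4
Move 4: O drops in col 2, lands at row 5
Move 5: X drops in col 2, lands at row 4
Move 6: O drops in col 1, lands at row 3
Move 7: X drops in col 4, lands at row 4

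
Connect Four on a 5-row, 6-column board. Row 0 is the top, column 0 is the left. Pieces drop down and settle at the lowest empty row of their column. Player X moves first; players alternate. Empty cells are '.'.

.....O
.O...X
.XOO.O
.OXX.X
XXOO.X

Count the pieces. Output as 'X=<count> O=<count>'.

X=8 O=8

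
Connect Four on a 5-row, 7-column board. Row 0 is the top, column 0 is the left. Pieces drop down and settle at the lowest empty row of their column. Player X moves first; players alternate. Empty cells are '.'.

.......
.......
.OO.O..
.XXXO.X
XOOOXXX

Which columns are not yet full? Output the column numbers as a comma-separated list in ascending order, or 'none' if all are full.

Answer: 0,1,2,3,4,5,6

Derivation:
col 0: top cell = '.' → open
col 1: top cell = '.' → open
col 2: top cell = '.' → open
col 3: top cell = '.' → open
col 4: top cell = '.' → open
col 5: top cell = '.' → open
col 6: top cell = '.' → open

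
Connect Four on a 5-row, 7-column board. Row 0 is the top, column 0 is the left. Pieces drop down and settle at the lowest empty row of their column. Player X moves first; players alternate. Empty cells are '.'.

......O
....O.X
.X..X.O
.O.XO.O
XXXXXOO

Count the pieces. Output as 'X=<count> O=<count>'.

X=9 O=8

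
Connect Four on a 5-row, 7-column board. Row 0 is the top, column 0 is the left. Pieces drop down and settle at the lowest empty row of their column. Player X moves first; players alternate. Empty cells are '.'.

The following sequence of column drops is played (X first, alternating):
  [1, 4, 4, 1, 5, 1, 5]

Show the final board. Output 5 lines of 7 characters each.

Move 1: X drops in col 1, lands at row 4
Move 2: O drops in col 4, lands at row 4
Move 3: X drops in col 4, lands at row 3
Move 4: O drops in col 1, lands at row 3
Move 5: X drops in col 5, lands at row 4
Move 6: O drops in col 1, lands at row 2
Move 7: X drops in col 5, lands at row 3

Answer: .......
.......
.O.....
.O..XX.
.X..OX.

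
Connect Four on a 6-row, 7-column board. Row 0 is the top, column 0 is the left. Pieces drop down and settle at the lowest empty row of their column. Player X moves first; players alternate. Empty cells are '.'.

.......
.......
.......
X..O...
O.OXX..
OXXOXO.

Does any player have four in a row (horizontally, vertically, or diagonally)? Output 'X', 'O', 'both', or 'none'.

none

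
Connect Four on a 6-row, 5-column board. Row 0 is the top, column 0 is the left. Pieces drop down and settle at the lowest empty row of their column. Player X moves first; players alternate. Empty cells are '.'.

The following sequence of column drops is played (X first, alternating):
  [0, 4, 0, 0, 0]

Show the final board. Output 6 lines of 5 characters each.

Answer: .....
.....
X....
O....
X....
X...O

Derivation:
Move 1: X drops in col 0, lands at row 5
Move 2: O drops in col 4, lands at row 5
Move 3: X drops in col 0, lands at row 4
Move 4: O drops in col 0, lands at row 3
Move 5: X drops in col 0, lands at row 2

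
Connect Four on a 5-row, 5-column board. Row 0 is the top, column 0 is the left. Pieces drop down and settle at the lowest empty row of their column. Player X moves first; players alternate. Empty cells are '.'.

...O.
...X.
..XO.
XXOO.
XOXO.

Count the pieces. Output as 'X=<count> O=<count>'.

X=6 O=6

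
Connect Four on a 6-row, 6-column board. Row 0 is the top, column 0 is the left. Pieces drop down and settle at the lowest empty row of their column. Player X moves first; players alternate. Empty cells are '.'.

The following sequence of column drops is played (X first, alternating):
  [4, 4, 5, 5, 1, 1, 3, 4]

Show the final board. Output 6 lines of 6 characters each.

Move 1: X drops in col 4, lands at row 5
Move 2: O drops in col 4, lands at row 4
Move 3: X drops in col 5, lands at row 5
Move 4: O drops in col 5, lands at row 4
Move 5: X drops in col 1, lands at row 5
Move 6: O drops in col 1, lands at row 4
Move 7: X drops in col 3, lands at row 5
Move 8: O drops in col 4, lands at row 3

Answer: ......
......
......
....O.
.O..OO
.X.XXX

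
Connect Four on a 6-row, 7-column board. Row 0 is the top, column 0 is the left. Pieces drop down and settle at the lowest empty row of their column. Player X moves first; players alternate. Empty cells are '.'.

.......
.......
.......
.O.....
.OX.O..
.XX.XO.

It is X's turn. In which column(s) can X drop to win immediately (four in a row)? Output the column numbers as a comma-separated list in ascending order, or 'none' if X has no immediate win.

Answer: 3

Derivation:
col 0: drop X → no win
col 1: drop X → no win
col 2: drop X → no win
col 3: drop X → WIN!
col 4: drop X → no win
col 5: drop X → no win
col 6: drop X → no win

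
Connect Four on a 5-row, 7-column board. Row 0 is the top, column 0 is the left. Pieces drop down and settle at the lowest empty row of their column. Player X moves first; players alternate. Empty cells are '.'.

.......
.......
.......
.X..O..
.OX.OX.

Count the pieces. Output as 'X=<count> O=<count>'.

X=3 O=3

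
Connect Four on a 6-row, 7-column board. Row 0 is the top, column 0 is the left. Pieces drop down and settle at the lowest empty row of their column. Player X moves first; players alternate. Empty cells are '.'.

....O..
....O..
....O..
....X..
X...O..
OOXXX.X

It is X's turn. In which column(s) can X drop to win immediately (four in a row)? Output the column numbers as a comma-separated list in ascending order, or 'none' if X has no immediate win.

col 0: drop X → no win
col 1: drop X → no win
col 2: drop X → no win
col 3: drop X → no win
col 5: drop X → WIN!
col 6: drop X → no win

Answer: 5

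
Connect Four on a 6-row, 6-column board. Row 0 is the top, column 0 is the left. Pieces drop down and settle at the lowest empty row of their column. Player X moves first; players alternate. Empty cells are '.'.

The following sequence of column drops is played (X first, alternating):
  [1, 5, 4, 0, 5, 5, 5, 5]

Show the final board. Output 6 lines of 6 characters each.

Move 1: X drops in col 1, lands at row 5
Move 2: O drops in col 5, lands at row 5
Move 3: X drops in col 4, lands at row 5
Move 4: O drops in col 0, lands at row 5
Move 5: X drops in col 5, lands at row 4
Move 6: O drops in col 5, lands at row 3
Move 7: X drops in col 5, lands at row 2
Move 8: O drops in col 5, lands at row 1

Answer: ......
.....O
.....X
.....O
.....X
OX..XO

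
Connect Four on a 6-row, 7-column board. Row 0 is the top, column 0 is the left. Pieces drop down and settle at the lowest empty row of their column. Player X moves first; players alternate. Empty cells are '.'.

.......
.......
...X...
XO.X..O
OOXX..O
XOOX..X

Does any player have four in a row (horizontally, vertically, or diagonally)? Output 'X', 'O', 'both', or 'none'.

X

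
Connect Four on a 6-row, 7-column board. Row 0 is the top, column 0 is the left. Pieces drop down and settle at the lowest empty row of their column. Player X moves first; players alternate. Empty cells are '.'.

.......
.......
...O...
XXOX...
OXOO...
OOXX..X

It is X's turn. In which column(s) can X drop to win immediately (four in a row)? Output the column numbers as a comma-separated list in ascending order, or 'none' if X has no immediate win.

Answer: none

Derivation:
col 0: drop X → no win
col 1: drop X → no win
col 2: drop X → no win
col 3: drop X → no win
col 4: drop X → no win
col 5: drop X → no win
col 6: drop X → no win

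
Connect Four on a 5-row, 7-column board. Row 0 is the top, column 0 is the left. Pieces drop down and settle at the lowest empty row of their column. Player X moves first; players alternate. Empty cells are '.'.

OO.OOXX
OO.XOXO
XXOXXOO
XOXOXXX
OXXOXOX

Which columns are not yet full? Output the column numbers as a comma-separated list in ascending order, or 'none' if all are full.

col 0: top cell = 'O' → FULL
col 1: top cell = 'O' → FULL
col 2: top cell = '.' → open
col 3: top cell = 'O' → FULL
col 4: top cell = 'O' → FULL
col 5: top cell = 'X' → FULL
col 6: top cell = 'X' → FULL

Answer: 2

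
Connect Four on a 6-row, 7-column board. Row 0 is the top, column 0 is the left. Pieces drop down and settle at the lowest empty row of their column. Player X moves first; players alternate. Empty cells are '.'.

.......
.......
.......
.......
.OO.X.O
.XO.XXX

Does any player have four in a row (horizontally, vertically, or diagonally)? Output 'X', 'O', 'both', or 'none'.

none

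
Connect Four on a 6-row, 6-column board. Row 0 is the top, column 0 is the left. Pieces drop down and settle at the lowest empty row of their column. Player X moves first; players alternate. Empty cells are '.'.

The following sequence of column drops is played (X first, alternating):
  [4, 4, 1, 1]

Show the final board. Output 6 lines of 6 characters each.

Answer: ......
......
......
......
.O..O.
.X..X.

Derivation:
Move 1: X drops in col 4, lands at row 5
Move 2: O drops in col 4, lands at row 4
Move 3: X drops in col 1, lands at row 5
Move 4: O drops in col 1, lands at row 4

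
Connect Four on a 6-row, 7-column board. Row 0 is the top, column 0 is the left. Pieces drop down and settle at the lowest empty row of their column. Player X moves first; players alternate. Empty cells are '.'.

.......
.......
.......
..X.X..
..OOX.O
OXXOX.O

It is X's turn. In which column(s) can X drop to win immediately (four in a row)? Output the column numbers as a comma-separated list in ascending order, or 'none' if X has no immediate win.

col 0: drop X → no win
col 1: drop X → no win
col 2: drop X → no win
col 3: drop X → no win
col 4: drop X → WIN!
col 5: drop X → no win
col 6: drop X → no win

Answer: 4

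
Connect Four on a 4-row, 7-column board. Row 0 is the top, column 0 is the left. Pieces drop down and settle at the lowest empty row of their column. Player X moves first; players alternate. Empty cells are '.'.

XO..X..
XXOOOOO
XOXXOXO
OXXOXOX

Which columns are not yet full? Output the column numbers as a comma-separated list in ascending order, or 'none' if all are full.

col 0: top cell = 'X' → FULL
col 1: top cell = 'O' → FULL
col 2: top cell = '.' → open
col 3: top cell = '.' → open
col 4: top cell = 'X' → FULL
col 5: top cell = '.' → open
col 6: top cell = '.' → open

Answer: 2,3,5,6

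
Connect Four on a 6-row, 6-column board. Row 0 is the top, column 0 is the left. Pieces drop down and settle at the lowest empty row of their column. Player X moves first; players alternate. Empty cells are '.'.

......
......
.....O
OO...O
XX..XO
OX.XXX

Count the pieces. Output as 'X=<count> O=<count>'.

X=7 O=6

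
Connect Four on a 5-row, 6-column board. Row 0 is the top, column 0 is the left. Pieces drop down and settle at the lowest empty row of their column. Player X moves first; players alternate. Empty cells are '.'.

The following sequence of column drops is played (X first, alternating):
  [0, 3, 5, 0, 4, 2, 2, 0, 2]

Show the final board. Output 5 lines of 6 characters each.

Move 1: X drops in col 0, lands at row 4
Move 2: O drops in col 3, lands at row 4
Move 3: X drops in col 5, lands at row 4
Move 4: O drops in col 0, lands at row 3
Move 5: X drops in col 4, lands at row 4
Move 6: O drops in col 2, lands at row 4
Move 7: X drops in col 2, lands at row 3
Move 8: O drops in col 0, lands at row 2
Move 9: X drops in col 2, lands at row 2

Answer: ......
......
O.X...
O.X...
X.OOXX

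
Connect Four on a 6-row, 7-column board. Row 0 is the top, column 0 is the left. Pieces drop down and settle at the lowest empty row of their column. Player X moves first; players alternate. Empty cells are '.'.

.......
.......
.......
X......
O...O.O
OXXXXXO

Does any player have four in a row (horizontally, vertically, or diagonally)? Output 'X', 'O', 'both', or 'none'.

X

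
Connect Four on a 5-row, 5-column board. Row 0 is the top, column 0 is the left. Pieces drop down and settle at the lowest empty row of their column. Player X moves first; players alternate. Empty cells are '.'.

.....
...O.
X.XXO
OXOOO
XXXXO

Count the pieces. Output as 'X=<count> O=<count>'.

X=8 O=7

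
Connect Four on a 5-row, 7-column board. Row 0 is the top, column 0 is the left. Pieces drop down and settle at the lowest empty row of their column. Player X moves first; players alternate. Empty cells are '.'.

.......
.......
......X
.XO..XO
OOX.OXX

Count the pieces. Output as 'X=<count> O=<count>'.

X=6 O=5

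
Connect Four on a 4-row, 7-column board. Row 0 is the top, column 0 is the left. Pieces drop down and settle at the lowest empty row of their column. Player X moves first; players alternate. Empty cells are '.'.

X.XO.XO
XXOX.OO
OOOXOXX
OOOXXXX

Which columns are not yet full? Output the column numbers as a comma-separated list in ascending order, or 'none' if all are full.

Answer: 1,4

Derivation:
col 0: top cell = 'X' → FULL
col 1: top cell = '.' → open
col 2: top cell = 'X' → FULL
col 3: top cell = 'O' → FULL
col 4: top cell = '.' → open
col 5: top cell = 'X' → FULL
col 6: top cell = 'O' → FULL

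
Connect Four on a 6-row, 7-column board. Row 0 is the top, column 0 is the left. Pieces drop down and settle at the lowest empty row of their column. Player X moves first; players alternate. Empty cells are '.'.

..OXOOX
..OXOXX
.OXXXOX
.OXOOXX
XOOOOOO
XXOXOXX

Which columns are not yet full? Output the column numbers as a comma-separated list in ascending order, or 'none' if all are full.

Answer: 0,1

Derivation:
col 0: top cell = '.' → open
col 1: top cell = '.' → open
col 2: top cell = 'O' → FULL
col 3: top cell = 'X' → FULL
col 4: top cell = 'O' → FULL
col 5: top cell = 'O' → FULL
col 6: top cell = 'X' → FULL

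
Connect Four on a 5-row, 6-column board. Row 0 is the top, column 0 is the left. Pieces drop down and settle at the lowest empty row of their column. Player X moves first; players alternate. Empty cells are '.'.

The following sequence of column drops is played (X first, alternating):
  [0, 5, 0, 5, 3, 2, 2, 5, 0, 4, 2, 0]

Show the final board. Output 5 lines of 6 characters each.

Answer: ......
O.....
X.X..O
X.X..O
X.OXOO

Derivation:
Move 1: X drops in col 0, lands at row 4
Move 2: O drops in col 5, lands at row 4
Move 3: X drops in col 0, lands at row 3
Move 4: O drops in col 5, lands at row 3
Move 5: X drops in col 3, lands at row 4
Move 6: O drops in col 2, lands at row 4
Move 7: X drops in col 2, lands at row 3
Move 8: O drops in col 5, lands at row 2
Move 9: X drops in col 0, lands at row 2
Move 10: O drops in col 4, lands at row 4
Move 11: X drops in col 2, lands at row 2
Move 12: O drops in col 0, lands at row 1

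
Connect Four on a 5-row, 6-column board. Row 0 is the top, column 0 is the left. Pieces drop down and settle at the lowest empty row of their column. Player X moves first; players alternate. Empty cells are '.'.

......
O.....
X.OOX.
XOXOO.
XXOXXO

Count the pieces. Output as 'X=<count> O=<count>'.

X=8 O=8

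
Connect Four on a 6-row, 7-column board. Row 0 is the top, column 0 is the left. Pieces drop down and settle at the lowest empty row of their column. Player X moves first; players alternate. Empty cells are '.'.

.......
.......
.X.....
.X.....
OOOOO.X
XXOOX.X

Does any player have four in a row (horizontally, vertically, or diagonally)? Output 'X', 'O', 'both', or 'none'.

O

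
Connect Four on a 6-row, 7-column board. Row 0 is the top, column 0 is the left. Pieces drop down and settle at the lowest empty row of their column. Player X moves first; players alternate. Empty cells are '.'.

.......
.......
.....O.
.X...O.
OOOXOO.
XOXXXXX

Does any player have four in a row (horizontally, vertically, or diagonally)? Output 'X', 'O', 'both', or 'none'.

X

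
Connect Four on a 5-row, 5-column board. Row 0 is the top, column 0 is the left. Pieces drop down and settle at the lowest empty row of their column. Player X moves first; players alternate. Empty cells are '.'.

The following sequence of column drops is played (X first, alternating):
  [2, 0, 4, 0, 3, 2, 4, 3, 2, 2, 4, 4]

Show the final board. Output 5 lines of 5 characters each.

Move 1: X drops in col 2, lands at row 4
Move 2: O drops in col 0, lands at row 4
Move 3: X drops in col 4, lands at row 4
Move 4: O drops in col 0, lands at row 3
Move 5: X drops in col 3, lands at row 4
Move 6: O drops in col 2, lands at row 3
Move 7: X drops in col 4, lands at row 3
Move 8: O drops in col 3, lands at row 3
Move 9: X drops in col 2, lands at row 2
Move 10: O drops in col 2, lands at row 1
Move 11: X drops in col 4, lands at row 2
Move 12: O drops in col 4, lands at row 1

Answer: .....
..O.O
..X.X
O.OOX
O.XXX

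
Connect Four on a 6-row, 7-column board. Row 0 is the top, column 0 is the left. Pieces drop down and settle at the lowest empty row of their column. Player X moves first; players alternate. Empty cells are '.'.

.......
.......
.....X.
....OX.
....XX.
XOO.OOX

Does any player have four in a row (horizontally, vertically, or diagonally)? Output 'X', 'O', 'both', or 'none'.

none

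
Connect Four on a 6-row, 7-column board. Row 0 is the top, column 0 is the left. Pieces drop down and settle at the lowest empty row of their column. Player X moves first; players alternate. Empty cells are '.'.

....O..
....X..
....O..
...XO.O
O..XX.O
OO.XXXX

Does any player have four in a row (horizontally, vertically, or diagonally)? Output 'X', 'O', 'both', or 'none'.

X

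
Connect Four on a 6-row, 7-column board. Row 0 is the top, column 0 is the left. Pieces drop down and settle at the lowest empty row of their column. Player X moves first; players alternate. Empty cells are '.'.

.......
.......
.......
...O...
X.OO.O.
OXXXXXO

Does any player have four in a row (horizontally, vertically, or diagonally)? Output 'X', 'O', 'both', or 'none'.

X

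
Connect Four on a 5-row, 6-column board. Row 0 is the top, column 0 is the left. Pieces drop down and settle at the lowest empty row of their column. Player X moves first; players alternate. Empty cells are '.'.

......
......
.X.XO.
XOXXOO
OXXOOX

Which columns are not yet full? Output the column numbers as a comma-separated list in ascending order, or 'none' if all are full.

col 0: top cell = '.' → open
col 1: top cell = '.' → open
col 2: top cell = '.' → open
col 3: top cell = '.' → open
col 4: top cell = '.' → open
col 5: top cell = '.' → open

Answer: 0,1,2,3,4,5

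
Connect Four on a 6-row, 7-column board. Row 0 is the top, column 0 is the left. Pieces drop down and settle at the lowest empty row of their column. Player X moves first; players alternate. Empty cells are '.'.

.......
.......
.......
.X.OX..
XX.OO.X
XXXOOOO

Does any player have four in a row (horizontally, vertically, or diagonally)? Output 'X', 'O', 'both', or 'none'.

O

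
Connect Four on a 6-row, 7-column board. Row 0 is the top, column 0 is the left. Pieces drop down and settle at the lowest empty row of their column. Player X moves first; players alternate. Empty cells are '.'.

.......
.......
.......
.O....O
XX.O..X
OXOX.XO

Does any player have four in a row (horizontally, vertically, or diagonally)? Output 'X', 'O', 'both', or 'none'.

none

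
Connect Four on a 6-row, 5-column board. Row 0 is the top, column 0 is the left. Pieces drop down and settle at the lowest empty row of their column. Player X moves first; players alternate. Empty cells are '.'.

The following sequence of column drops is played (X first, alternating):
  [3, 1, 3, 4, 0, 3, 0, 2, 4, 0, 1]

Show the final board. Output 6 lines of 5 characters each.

Answer: .....
.....
.....
O..O.
XX.XX
XOOXO

Derivation:
Move 1: X drops in col 3, lands at row 5
Move 2: O drops in col 1, lands at row 5
Move 3: X drops in col 3, lands at row 4
Move 4: O drops in col 4, lands at row 5
Move 5: X drops in col 0, lands at row 5
Move 6: O drops in col 3, lands at row 3
Move 7: X drops in col 0, lands at row 4
Move 8: O drops in col 2, lands at row 5
Move 9: X drops in col 4, lands at row 4
Move 10: O drops in col 0, lands at row 3
Move 11: X drops in col 1, lands at row 4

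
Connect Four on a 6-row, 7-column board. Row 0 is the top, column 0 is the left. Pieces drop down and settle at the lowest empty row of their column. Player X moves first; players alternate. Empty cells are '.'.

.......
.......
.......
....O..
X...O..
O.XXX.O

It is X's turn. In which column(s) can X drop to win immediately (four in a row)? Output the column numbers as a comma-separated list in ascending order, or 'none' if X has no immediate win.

col 0: drop X → no win
col 1: drop X → WIN!
col 2: drop X → no win
col 3: drop X → no win
col 4: drop X → no win
col 5: drop X → WIN!
col 6: drop X → no win

Answer: 1,5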